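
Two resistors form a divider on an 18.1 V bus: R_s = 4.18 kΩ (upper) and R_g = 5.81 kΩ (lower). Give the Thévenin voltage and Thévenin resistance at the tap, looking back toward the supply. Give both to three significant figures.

V_th = 10.5 V, R_th = 2.43 kΩ

V_th is the open-circuit tap voltage: 18.1 × 5.81/(4.18 + 5.81) = 10.5 V.
With the supply zeroed, R_s and R_g appear in parallel from the tap: R_th = R_s‖R_g = (4.18 × 5.81)/9.990 = 2.43 kΩ.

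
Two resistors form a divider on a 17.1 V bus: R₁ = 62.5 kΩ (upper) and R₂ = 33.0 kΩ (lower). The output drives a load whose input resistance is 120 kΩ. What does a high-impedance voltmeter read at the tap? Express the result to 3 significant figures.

The load sits in parallel with R₂: R₂‖R_L = (33.0 × 120) / (33.0 + 120) = 25.88 kΩ.
V_out = 17.1 × 25.88 / (62.5 + 25.88) = 17.1 × 25.88/88.38 = 5.01 V.
(Unloaded it would have been 5.91 V.)

V_out ≈ 5.01 V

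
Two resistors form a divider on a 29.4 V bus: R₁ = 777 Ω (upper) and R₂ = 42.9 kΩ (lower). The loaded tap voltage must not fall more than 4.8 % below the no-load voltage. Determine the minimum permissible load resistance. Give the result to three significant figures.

Output resistance R_th = R₁‖R₂ = (777 × 42900)/43680 = 763.2 Ω.
The fractional drop is R_th/(R_th + R_L); requiring this ≤ 0.0480 gives R_L ≥ R_th(1/0.0480 − 1) = 763.2 × 19.83 = 15.1 kΩ.

R_L(min) ≈ 15.1 kΩ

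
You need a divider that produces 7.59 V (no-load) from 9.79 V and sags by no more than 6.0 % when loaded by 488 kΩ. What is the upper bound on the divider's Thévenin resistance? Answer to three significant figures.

R_th ≤ 31.1 kΩ

Loading drop = R_th/(R_th + R_L) ≤ 0.0600, so R_th ≤ R_L · ε/(1−ε) = 488 kΩ × 0.0600/0.9400 = 31.1 kΩ.
(Any R1, R2 with R2/(R1+R2) = 0.775 and R1‖R2 ≤ 31.1 kΩ will meet the spec.)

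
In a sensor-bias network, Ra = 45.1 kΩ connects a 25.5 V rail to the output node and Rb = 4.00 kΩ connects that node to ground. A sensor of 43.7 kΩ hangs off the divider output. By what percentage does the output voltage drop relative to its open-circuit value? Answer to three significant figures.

The divider's output (Thévenin) resistance is Ra‖Rb = 3.674 kΩ.
Fractional drop under load = R_th/(R_th + R_L) = 3.674 / (3.674 + 43.7) = 0.07756.
So the output falls by 7.76 %.

7.76 %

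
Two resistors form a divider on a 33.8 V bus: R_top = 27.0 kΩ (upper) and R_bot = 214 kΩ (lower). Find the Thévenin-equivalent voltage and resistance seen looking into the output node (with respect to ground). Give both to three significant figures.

V_th = 30.0 V, R_th = 24.0 kΩ

V_th is the open-circuit tap voltage: 33.8 × 214/(27.0 + 214) = 30.0 V.
With the supply zeroed, R_top and R_bot appear in parallel from the tap: R_th = R_top‖R_bot = (27.0 × 214)/241.0 = 24.0 kΩ.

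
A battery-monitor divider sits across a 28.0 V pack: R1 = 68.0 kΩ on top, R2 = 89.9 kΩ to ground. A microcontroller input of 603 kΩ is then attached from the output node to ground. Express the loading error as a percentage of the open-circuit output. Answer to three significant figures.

The divider's output (Thévenin) resistance is R1‖R2 = 38.72 kΩ.
Fractional drop under load = R_th/(R_th + R_L) = 38.72 / (38.72 + 603) = 0.06033.
So the output falls by 6.03 %.

6.03 %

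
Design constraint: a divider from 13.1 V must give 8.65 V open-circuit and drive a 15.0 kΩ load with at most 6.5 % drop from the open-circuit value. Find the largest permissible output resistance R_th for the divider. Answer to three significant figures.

Loading drop = R_th/(R_th + R_L) ≤ 0.0650, so R_th ≤ R_L · ε/(1−ε) = 15.0 kΩ × 0.0650/0.9350 = 1.04 kΩ.
(Any R1, R2 with R2/(R1+R2) = 0.660 and R1‖R2 ≤ 1.04 kΩ will meet the spec.)

R_th ≤ 1.04 kΩ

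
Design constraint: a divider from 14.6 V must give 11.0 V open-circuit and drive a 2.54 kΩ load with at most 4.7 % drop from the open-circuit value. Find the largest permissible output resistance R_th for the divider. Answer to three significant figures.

R_th ≤ 125 Ω

Loading drop = R_th/(R_th + R_L) ≤ 0.0470, so R_th ≤ R_L · ε/(1−ε) = 2.54 kΩ × 0.0470/0.9530 = 125 Ω.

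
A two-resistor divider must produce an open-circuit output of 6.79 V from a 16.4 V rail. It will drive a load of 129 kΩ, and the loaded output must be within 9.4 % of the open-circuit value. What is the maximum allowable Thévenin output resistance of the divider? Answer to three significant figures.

Loading drop = R_th/(R_th + R_L) ≤ 0.0940, so R_th ≤ R_L · ε/(1−ε) = 129 kΩ × 0.0940/0.9060 = 13.4 kΩ.

R_th ≤ 13.4 kΩ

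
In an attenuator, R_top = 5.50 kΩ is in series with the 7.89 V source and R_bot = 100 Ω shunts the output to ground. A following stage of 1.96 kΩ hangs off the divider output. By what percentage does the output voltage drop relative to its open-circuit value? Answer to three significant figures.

4.77 %

The divider's output (Thévenin) resistance is R_top‖R_bot = 98.21 Ω.
Fractional drop under load = R_th/(R_th + R_L) = 98.21 / (98.21 + 1960) = 0.04772.
So the output falls by 4.77 %.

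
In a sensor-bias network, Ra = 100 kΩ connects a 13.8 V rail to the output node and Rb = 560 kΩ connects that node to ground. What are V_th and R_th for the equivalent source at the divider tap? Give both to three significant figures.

V_th = 11.7 V, R_th = 84.8 kΩ

V_th is the open-circuit tap voltage: 13.8 × 560/(100 + 560) = 11.7 V.
With the supply zeroed, Ra and Rb appear in parallel from the tap: R_th = Ra‖Rb = (100 × 560)/660.0 = 84.8 kΩ.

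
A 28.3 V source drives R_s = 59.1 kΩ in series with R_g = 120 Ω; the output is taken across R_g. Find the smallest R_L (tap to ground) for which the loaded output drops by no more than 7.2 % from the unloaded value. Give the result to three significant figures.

R_L(min) ≈ 1.54 kΩ

Output resistance R_th = R_s‖R_g = (59100 × 120)/59220 = 119.8 Ω.
The fractional drop is R_th/(R_th + R_L); requiring this ≤ 0.0720 gives R_L ≥ R_th(1/0.0720 − 1) = 119.8 × 12.89 = 1.54 kΩ.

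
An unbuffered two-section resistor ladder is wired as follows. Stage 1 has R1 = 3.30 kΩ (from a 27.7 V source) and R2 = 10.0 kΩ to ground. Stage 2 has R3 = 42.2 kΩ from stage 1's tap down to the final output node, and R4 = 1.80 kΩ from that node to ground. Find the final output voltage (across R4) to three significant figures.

V_out ≈ 0.807 V

Stage 2 presents R3+R4 = 44.00 kΩ as a load on stage 1's tap.
Stage 1's lower leg becomes R2‖(R3+R4) = 8.148 kΩ, so V_mid = 27.7 × 8.148/11.45 = 19.72 V.
Stage 2 is itself unloaded: V_out = V_mid × R4/(R3+R4) = 19.72 × 1.80/44.00 = 0.807 V.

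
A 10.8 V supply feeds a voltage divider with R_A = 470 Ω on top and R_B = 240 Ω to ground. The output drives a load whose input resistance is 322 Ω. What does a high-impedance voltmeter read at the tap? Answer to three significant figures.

The load sits in parallel with R_B: R_B‖R_L = (240 × 322) / (240 + 322) = 137.5 Ω.
V_out = 10.8 × 137.5 / (470 + 137.5) = 10.8 × 137.5/607.5 = 2.44 V.
(Unloaded it would have been 3.65 V.)

V_out ≈ 2.44 V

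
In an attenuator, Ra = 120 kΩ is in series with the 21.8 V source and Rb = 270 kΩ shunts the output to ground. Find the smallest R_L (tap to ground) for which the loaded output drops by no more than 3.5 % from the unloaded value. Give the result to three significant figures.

Output resistance R_th = Ra‖Rb = (120 × 270)/390.0 = 83.08 kΩ.
The fractional drop is R_th/(R_th + R_L); requiring this ≤ 0.0350 gives R_L ≥ R_th(1/0.0350 − 1) = 83.08 × 27.57 = 2.29 MΩ.

R_L(min) ≈ 2.29 MΩ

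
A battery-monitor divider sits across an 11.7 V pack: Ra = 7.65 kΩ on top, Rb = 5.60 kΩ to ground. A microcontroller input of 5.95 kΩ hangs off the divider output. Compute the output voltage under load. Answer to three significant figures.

The load sits in parallel with Rb: Rb‖R_L = (5.60 × 5.95) / (5.60 + 5.95) = 2.885 kΩ.
V_out = 11.7 × 2.885 / (7.65 + 2.885) = 11.7 × 2.885/10.53 = 3.20 V.

V_out ≈ 3.20 V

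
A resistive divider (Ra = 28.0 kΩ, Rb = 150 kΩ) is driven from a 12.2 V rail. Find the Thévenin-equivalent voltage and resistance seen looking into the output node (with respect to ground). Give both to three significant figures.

V_th = 10.3 V, R_th = 23.6 kΩ

V_th is the open-circuit tap voltage: 12.2 × 150/(28.0 + 150) = 10.3 V.
With the supply zeroed, Ra and Rb appear in parallel from the tap: R_th = Ra‖Rb = (28.0 × 150)/178.0 = 23.6 kΩ.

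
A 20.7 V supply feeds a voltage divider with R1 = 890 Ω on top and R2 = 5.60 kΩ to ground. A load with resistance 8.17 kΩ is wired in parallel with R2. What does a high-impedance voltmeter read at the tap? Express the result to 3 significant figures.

V_out ≈ 16.3 V

The load sits in parallel with R2: R2‖R_L = (5600 × 8170) / (5600 + 8170) = 3323 Ω.
V_out = 20.7 × 3323 / (890 + 3323) = 20.7 × 3323/4213 = 16.3 V.
(Unloaded it would have been 17.9 V.)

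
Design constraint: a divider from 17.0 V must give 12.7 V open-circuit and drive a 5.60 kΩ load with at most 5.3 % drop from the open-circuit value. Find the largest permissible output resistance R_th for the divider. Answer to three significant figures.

Loading drop = R_th/(R_th + R_L) ≤ 0.0530, so R_th ≤ R_L · ε/(1−ε) = 5.60 kΩ × 0.0530/0.9470 = 313 Ω.
(Any R1, R2 with R2/(R1+R2) = 0.747 and R1‖R2 ≤ 313 Ω will meet the spec.)

R_th ≤ 313 Ω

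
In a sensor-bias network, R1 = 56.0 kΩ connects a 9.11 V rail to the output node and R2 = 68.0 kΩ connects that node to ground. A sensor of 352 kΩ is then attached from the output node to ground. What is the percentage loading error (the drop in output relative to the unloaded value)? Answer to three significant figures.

The divider's output (Thévenin) resistance is R1‖R2 = 30.71 kΩ.
Fractional drop under load = R_th/(R_th + R_L) = 30.71 / (30.71 + 352) = 0.08024.
So the output falls by 8.02 %.

8.02 %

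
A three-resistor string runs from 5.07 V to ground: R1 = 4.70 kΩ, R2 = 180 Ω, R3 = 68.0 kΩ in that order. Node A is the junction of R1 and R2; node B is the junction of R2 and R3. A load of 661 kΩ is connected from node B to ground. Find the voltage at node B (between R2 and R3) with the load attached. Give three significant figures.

V ≈ 4.70 V

At node B, R3 is in parallel with the load: R3‖R_L = 61660 Ω.
Below node A the resistance is R2 + (R3‖R_L) = 61840 Ω, so V_A = 5.07 × 61840/66540 = 4.712 V.
Then V_B = V_A × (R3‖R_L)/(R2 + R3‖R_L) = 4.712 × 61660/61840 = 4.70 V.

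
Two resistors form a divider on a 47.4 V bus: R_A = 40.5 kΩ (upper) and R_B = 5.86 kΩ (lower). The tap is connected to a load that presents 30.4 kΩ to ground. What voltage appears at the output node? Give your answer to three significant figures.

V_out ≈ 5.13 V

The load sits in parallel with R_B: R_B‖R_L = (5.86 × 30.4) / (5.86 + 30.4) = 4.913 kΩ.
V_out = 47.4 × 4.913 / (40.5 + 4.913) = 47.4 × 4.913/45.41 = 5.13 V.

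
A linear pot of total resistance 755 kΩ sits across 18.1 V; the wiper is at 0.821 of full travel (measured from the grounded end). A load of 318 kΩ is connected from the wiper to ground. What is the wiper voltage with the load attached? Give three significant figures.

V ≈ 11.0 V

The wiper splits the pot into (1−α)R = 135.1 kΩ above and αR = 619.9 kΩ below.
Lower section ‖ load = 210.2 kΩ.
V_wiper = 18.1 × 210.2/(135.1 + 210.2) = 11.0 V.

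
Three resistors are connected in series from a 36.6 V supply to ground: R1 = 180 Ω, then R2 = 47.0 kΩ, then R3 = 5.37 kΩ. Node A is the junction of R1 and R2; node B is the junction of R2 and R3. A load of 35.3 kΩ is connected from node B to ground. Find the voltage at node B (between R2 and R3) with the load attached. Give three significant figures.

V ≈ 3.29 V

At node B, R3 is in parallel with the load: R3‖R_L = 4661 Ω.
Below node A the resistance is R2 + (R3‖R_L) = 51660 Ω, so V_A = 36.6 × 51660/51840 = 36.47 V.
Then V_B = V_A × (R3‖R_L)/(R2 + R3‖R_L) = 36.47 × 4661/51660 = 3.29 V.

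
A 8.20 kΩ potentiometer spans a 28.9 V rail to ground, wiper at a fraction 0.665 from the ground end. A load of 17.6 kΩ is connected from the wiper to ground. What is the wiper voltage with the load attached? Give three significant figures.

The wiper splits the pot into (1−α)R = 2.747 kΩ above and αR = 5.453 kΩ below.
Lower section ‖ load = 4.163 kΩ.
V_wiper = 28.9 × 4.163/(2.747 + 4.163) = 17.4 V.

V ≈ 17.4 V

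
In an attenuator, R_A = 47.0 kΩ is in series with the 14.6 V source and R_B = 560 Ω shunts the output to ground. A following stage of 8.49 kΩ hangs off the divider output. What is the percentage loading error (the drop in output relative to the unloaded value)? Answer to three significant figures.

The divider's output (Thévenin) resistance is R_A‖R_B = 553.4 Ω.
Fractional drop under load = R_th/(R_th + R_L) = 553.4 / (553.4 + 8490) = 0.06119.
So the output falls by 6.12 %.

6.12 %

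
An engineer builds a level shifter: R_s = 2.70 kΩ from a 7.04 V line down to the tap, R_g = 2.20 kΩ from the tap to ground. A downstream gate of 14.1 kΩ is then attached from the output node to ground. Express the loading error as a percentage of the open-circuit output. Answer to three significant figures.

7.92 %

The divider's output (Thévenin) resistance is R_s‖R_g = 1.212 kΩ.
Fractional drop under load = R_th/(R_th + R_L) = 1.212 / (1.212 + 14.1) = 0.07917.
So the output falls by 7.92 %.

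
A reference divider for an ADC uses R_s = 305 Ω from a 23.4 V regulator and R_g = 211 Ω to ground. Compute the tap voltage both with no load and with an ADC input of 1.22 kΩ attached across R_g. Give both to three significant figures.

Open-circuit: V = 23.4 × 211/(305 + 211) = 9.57 V.
With the load, R_g becomes R_g‖R_L = 179.9 Ω, so V = 23.4 × 179.9/484.9 = 8.68 V.

Unloaded: 9.57 V; loaded: 8.68 V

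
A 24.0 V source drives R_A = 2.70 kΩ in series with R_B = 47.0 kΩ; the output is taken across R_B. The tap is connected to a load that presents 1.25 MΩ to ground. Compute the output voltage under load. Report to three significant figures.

The load sits in parallel with R_B: R_B‖R_L = (47.0 × 1250) / (47.0 + 1250) = 45.30 kΩ.
V_out = 24.0 × 45.30 / (2.70 + 45.30) = 24.0 × 45.30/48.00 = 22.6 V.
(Unloaded it would have been 22.7 V.)

V_out ≈ 22.6 V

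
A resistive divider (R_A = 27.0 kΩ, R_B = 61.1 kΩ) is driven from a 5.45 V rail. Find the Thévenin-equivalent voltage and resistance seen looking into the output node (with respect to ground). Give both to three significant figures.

V_th is the open-circuit tap voltage: 5.45 × 61.1/(27.0 + 61.1) = 3.78 V.
With the supply zeroed, R_A and R_B appear in parallel from the tap: R_th = R_A‖R_B = (27.0 × 61.1)/88.10 = 18.7 kΩ.

V_th = 3.78 V, R_th = 18.7 kΩ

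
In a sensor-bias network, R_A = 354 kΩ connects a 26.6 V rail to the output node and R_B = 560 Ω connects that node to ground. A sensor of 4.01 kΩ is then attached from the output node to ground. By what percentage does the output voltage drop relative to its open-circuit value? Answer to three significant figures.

12.2 %

Unloaded V = 26.6 × 560/354600 = 0.042013 V.
Loaded: R_B‖R_L = 491.4 Ω, giving V = 26.6 × 491.4/354500 = 0.036872 V.
Drop = (0.042013 − 0.036872) / 0.042013 = 12.2 %.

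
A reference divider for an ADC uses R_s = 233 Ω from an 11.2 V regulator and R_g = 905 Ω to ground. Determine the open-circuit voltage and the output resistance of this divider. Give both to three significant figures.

V_th = 8.91 V, R_th = 185 Ω

V_th is the open-circuit tap voltage: 11.2 × 905/(233 + 905) = 8.91 V.
With the supply zeroed, R_s and R_g appear in parallel from the tap: R_th = R_s‖R_g = (233 × 905)/1138 = 185 Ω.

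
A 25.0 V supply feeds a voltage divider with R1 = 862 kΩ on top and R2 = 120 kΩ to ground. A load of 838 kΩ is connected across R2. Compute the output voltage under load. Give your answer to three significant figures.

The load sits in parallel with R2: R2‖R_L = (120 × 838) / (120 + 838) = 105.0 kΩ.
V_out = 25.0 × 105.0 / (862 + 105.0) = 25.0 × 105.0/967.0 = 2.71 V.

V_out ≈ 2.71 V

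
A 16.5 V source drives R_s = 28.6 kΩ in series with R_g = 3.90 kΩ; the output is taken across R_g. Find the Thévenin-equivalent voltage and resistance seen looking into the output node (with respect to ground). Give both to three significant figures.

V_th is the open-circuit tap voltage: 16.5 × 3.90/(28.6 + 3.90) = 1.98 V.
With the supply zeroed, R_s and R_g appear in parallel from the tap: R_th = R_s‖R_g = (28.6 × 3.90)/32.50 = 3.43 kΩ.

V_th = 1.98 V, R_th = 3.43 kΩ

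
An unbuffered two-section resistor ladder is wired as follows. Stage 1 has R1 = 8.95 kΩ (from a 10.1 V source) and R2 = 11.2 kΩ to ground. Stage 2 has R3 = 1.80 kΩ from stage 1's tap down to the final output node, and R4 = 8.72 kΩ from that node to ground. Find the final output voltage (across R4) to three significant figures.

Stage 2 presents R3+R4 = 10.52 kΩ as a load on stage 1's tap.
Stage 1's lower leg becomes R2‖(R3+R4) = 5.425 kΩ, so V_mid = 10.1 × 5.425/14.37 = 3.812 V.
Stage 2 is itself unloaded: V_out = V_mid × R4/(R3+R4) = 3.812 × 8.72/10.52 = 3.16 V.

V_out ≈ 3.16 V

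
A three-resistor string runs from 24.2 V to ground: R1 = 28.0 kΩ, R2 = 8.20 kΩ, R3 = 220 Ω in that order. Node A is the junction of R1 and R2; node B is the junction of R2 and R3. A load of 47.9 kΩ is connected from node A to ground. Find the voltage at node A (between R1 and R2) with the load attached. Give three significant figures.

V ≈ 4.93 V

Below node A the series string R2+R3 = 8420 Ω sits in parallel with the 47900 Ω load: 7161 Ω.
V_A = 24.2 × 7161/(28000 + 7161) = 4.93 V.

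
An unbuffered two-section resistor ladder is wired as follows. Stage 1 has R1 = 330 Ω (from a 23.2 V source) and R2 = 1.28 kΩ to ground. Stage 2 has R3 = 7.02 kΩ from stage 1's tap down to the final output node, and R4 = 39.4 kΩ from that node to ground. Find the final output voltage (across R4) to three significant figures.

V_out ≈ 15.6 V

Stage 2 presents R3+R4 = 46420 Ω as a load on stage 1's tap.
Stage 1's lower leg becomes R2‖(R3+R4) = 1246 Ω, so V_mid = 23.2 × 1246/1576 = 18.34 V.
Stage 2 is itself unloaded: V_out = V_mid × R4/(R3+R4) = 18.34 × 39400/46420 = 15.6 V.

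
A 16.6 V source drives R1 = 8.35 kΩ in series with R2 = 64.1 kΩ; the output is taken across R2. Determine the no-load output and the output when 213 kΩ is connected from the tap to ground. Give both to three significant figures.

Open-circuit: V = 16.6 × 64.1/(8.35 + 64.1) = 14.7 V.
With the load, R2 becomes R2‖R_L = 49.27 kΩ, so V = 16.6 × 49.27/57.62 = 14.2 V.

Unloaded: 14.7 V; loaded: 14.2 V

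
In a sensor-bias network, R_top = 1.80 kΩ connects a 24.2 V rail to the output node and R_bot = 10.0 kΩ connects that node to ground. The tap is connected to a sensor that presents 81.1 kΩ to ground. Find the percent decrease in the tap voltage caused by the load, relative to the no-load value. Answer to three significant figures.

The divider's output (Thévenin) resistance is R_top‖R_bot = 1.525 kΩ.
Fractional drop under load = R_th/(R_th + R_L) = 1.525 / (1.525 + 81.1) = 0.01846.
So the output falls by 1.85 %.

1.85 %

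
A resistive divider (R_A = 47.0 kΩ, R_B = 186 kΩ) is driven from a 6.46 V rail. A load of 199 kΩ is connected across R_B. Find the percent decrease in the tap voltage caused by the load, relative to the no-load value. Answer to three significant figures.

15.9 %

The divider's output (Thévenin) resistance is R_A‖R_B = 37.52 kΩ.
Fractional drop under load = R_th/(R_th + R_L) = 37.52 / (37.52 + 199) = 0.1586.
So the output falls by 15.9 %.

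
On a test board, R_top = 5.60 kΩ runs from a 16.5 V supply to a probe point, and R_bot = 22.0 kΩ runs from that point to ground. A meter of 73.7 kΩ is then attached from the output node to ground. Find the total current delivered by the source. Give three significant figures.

I ≈ 0.732 mA

R_bot‖R_L = 16.94 kΩ, so the source sees R_top + R_bot‖R_L = 22.54 kΩ.
I = 16.5 V / 22.54 kΩ = 0.732 mA.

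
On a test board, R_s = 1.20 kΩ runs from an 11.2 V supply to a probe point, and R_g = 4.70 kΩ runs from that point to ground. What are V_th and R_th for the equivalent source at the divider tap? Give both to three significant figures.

V_th is the open-circuit tap voltage: 11.2 × 4.70/(1.20 + 4.70) = 8.92 V.
With the supply zeroed, R_s and R_g appear in parallel from the tap: R_th = R_s‖R_g = (1.20 × 4.70)/5.900 = 956 Ω.

V_th = 8.92 V, R_th = 956 Ω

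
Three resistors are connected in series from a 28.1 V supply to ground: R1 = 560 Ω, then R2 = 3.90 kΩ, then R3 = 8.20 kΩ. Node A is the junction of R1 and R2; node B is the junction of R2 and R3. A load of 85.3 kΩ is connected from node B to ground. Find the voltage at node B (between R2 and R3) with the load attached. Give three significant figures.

V ≈ 17.6 V

At node B, R3 is in parallel with the load: R3‖R_L = 7481 Ω.
Below node A the resistance is R2 + (R3‖R_L) = 11380 Ω, so V_A = 28.1 × 11380/11940 = 26.78 V.
Then V_B = V_A × (R3‖R_L)/(R2 + R3‖R_L) = 26.78 × 7481/11380 = 17.6 V.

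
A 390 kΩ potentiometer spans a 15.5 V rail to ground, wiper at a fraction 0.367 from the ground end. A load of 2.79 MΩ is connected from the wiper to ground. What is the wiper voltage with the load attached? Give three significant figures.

V ≈ 5.51 V

The wiper splits the pot into (1−α)R = 246.9 kΩ above and αR = 143.1 kΩ below.
Lower section ‖ load = 136.1 kΩ.
V_wiper = 15.5 × 136.1/(246.9 + 136.1) = 5.51 V.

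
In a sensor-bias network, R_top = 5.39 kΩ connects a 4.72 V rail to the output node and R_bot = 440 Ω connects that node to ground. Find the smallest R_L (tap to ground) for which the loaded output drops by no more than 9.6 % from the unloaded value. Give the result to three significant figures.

Output resistance R_th = R_top‖R_bot = (5390 × 440)/5830 = 406.8 Ω.
The fractional drop is R_th/(R_th + R_L); requiring this ≤ 0.0960 gives R_L ≥ R_th(1/0.0960 − 1) = 406.8 × 9.417 = 3.83 kΩ.

R_L(min) ≈ 3.83 kΩ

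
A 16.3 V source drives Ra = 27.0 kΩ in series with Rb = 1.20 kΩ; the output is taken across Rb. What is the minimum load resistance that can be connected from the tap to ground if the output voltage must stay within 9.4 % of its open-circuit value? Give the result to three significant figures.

Output resistance R_th = Ra‖Rb = (27.0 × 1.20)/28.20 = 1.149 kΩ.
The fractional drop is R_th/(R_th + R_L); requiring this ≤ 0.0940 gives R_L ≥ R_th(1/0.0940 − 1) = 1.149 × 9.638 = 11.1 kΩ.

R_L(min) ≈ 11.1 kΩ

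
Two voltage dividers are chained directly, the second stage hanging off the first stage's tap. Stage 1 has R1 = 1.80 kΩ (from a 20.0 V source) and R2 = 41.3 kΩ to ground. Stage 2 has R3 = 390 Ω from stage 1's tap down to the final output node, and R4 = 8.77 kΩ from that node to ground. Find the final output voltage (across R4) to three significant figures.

Stage 2 presents R3+R4 = 9160 Ω as a load on stage 1's tap.
Stage 1's lower leg becomes R2‖(R3+R4) = 7497 Ω, so V_mid = 20.0 × 7497/9297 = 16.13 V.
Stage 2 is itself unloaded: V_out = V_mid × R4/(R3+R4) = 16.13 × 8770/9160 = 15.4 V.

V_out ≈ 15.4 V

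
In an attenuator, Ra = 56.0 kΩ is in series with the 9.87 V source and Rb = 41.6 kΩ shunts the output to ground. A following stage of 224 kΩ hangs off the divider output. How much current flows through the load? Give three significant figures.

I_L ≈ 0.0170 mA

Rb‖R_L = 35.08 kΩ; V_out = 9.87 × 35.08/91.08 = 3.802 V.
I_L = V_out / R_L = 3.802 / 224 kΩ = 0.0170 mA.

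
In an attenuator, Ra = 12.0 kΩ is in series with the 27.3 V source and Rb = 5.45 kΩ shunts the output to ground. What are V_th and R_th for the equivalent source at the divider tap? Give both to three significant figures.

V_th is the open-circuit tap voltage: 27.3 × 5.45/(12.0 + 5.45) = 8.53 V.
With the supply zeroed, Ra and Rb appear in parallel from the tap: R_th = Ra‖Rb = (12.0 × 5.45)/17.45 = 3.75 kΩ.

V_th = 8.53 V, R_th = 3.75 kΩ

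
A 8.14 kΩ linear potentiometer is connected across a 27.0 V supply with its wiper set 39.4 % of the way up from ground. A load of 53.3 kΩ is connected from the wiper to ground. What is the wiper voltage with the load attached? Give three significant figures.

The wiper splits the pot into (1−α)R = 4.933 kΩ above and αR = 3.207 kΩ below.
Lower section ‖ load = 3.025 kΩ.
V_wiper = 27.0 × 3.025/(4.933 + 3.025) = 10.3 V.

V ≈ 10.3 V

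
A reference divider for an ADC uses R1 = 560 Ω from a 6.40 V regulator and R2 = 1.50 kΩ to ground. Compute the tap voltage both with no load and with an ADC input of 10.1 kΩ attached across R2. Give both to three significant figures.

Open-circuit: V = 6.40 × 1500/(560 + 1500) = 4.66 V.
With the load, R2 becomes R2‖R_L = 1306 Ω, so V = 6.40 × 1306/1866 = 4.48 V.

Unloaded: 4.66 V; loaded: 4.48 V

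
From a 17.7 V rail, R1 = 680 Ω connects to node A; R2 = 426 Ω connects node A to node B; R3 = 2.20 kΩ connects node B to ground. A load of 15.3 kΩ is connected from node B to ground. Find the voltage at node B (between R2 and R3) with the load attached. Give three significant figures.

At node B, R3 is in parallel with the load: R3‖R_L = 1923 Ω.
Below node A the resistance is R2 + (R3‖R_L) = 2349 Ω, so V_A = 17.7 × 2349/3029 = 13.73 V.
Then V_B = V_A × (R3‖R_L)/(R2 + R3‖R_L) = 13.73 × 1923/2349 = 11.2 V.

V ≈ 11.2 V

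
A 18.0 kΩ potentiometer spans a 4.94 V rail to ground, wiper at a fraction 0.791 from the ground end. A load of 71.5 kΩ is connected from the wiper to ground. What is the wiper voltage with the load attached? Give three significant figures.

The wiper splits the pot into (1−α)R = 3.762 kΩ above and αR = 14.24 kΩ below.
Lower section ‖ load = 11.87 kΩ.
V_wiper = 4.94 × 11.87/(3.762 + 11.87) = 3.75 V.

V ≈ 3.75 V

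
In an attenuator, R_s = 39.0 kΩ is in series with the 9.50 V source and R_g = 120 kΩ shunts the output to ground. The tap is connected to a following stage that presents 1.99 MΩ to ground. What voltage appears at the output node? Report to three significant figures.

The load sits in parallel with R_g: R_g‖R_L = (120 × 1990) / (120 + 1990) = 113.2 kΩ.
V_out = 9.50 × 113.2 / (39.0 + 113.2) = 9.50 × 113.2/152.2 = 7.07 V.

V_out ≈ 7.07 V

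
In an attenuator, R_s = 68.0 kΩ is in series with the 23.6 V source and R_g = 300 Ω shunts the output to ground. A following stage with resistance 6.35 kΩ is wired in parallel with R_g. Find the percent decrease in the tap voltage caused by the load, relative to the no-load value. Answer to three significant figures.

4.49 %

The divider's output (Thévenin) resistance is R_s‖R_g = 298.7 Ω.
Fractional drop under load = R_th/(R_th + R_L) = 298.7 / (298.7 + 6350) = 0.04492.
So the output falls by 4.49 %.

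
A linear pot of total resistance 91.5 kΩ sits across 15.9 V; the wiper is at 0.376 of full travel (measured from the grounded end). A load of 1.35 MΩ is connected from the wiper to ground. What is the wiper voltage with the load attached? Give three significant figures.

The wiper splits the pot into (1−α)R = 57.10 kΩ above and αR = 34.40 kΩ below.
Lower section ‖ load = 33.55 kΩ.
V_wiper = 15.9 × 33.55/(57.10 + 33.55) = 5.88 V.

V ≈ 5.88 V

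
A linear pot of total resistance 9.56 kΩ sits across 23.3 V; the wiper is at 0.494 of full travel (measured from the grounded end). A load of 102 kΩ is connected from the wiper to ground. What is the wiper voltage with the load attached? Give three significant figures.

The wiper splits the pot into (1−α)R = 4.837 kΩ above and αR = 4.723 kΩ below.
Lower section ‖ load = 4.514 kΩ.
V_wiper = 23.3 × 4.514/(4.837 + 4.514) = 11.2 V.

V ≈ 11.2 V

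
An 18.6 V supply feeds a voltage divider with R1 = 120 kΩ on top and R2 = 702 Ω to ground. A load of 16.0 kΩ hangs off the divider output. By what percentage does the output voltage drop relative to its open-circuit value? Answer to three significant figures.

4.18 %

The divider's output (Thévenin) resistance is R1‖R2 = 697.9 Ω.
Fractional drop under load = R_th/(R_th + R_L) = 697.9 / (697.9 + 16000) = 0.04180.
So the output falls by 4.18 %.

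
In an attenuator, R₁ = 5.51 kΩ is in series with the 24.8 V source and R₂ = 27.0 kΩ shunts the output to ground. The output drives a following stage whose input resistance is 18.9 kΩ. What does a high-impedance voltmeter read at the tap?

The load sits in parallel with R₂: R₂‖R_L = (27.0 × 18.9) / (27.0 + 18.9) = 11.12 kΩ.
V_out = 24.8 × 11.12 / (5.51 + 11.12) = 24.8 × 11.12/16.63 = 16.6 V.

V_out ≈ 16.6 V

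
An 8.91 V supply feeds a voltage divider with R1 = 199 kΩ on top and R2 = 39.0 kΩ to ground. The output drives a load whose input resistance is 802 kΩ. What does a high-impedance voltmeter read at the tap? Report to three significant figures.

V_out ≈ 1.40 V

The load sits in parallel with R2: R2‖R_L = (39.0 × 802) / (39.0 + 802) = 37.19 kΩ.
V_out = 8.91 × 37.19 / (199 + 37.19) = 8.91 × 37.19/236.2 = 1.40 V.
(Unloaded it would have been 1.46 V.)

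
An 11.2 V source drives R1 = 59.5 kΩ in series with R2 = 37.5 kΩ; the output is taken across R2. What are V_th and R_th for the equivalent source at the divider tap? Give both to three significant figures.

V_th = 4.33 V, R_th = 23.0 kΩ

V_th is the open-circuit tap voltage: 11.2 × 37.5/(59.5 + 37.5) = 4.33 V.
With the supply zeroed, R1 and R2 appear in parallel from the tap: R_th = R1‖R2 = (59.5 × 37.5)/97.00 = 23.0 kΩ.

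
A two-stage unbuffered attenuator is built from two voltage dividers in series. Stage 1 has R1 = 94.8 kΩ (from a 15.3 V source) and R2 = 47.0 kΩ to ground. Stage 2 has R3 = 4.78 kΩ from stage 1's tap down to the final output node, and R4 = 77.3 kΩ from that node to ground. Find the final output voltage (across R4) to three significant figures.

V_out ≈ 3.45 V

Stage 2 presents R3+R4 = 82.08 kΩ as a load on stage 1's tap.
Stage 1's lower leg becomes R2‖(R3+R4) = 29.89 kΩ, so V_mid = 15.3 × 29.89/124.7 = 3.667 V.
Stage 2 is itself unloaded: V_out = V_mid × R4/(R3+R4) = 3.667 × 77.3/82.08 = 3.45 V.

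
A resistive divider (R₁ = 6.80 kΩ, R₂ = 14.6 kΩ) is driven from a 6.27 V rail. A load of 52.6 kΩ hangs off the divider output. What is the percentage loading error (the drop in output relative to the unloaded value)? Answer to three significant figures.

8.11 %

Unloaded V = 6.27 × 14.6/21.40 = 4.2777 V.
Loaded: R₂‖R_L = 11.43 kΩ, giving V = 6.27 × 11.43/18.23 = 3.9310 V.
Drop = (4.2777 − 3.9310) / 4.2777 = 8.11 %.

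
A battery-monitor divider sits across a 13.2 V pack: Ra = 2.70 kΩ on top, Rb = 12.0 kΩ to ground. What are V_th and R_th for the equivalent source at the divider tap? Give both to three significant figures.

V_th = 10.8 V, R_th = 2.20 kΩ

V_th is the open-circuit tap voltage: 13.2 × 12.0/(2.70 + 12.0) = 10.8 V.
With the supply zeroed, Ra and Rb appear in parallel from the tap: R_th = Ra‖Rb = (2.70 × 12.0)/14.70 = 2.20 kΩ.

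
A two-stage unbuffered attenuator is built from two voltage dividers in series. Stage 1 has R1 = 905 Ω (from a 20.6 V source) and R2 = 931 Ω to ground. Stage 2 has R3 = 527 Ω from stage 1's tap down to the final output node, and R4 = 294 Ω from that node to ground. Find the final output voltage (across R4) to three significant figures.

V_out ≈ 2.40 V

Stage 2 presents R3+R4 = 821.0 Ω as a load on stage 1's tap.
Stage 1's lower leg becomes R2‖(R3+R4) = 436.3 Ω, so V_mid = 20.6 × 436.3/1341 = 6.701 V.
Stage 2 is itself unloaded: V_out = V_mid × R4/(R3+R4) = 6.701 × 294/821.0 = 2.40 V.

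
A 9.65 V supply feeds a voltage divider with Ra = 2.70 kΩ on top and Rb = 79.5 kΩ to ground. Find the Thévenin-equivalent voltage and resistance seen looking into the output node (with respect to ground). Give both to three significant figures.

V_th = 9.33 V, R_th = 2.61 kΩ

V_th is the open-circuit tap voltage: 9.65 × 79.5/(2.70 + 79.5) = 9.33 V.
With the supply zeroed, Ra and Rb appear in parallel from the tap: R_th = Ra‖Rb = (2.70 × 79.5)/82.20 = 2.61 kΩ.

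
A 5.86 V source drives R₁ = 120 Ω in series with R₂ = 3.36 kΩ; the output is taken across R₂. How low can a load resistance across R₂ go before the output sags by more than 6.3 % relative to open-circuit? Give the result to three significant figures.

R_L(min) ≈ 1.72 kΩ

Output resistance R_th = R₁‖R₂ = (120 × 3360)/3480 = 115.9 Ω.
The fractional drop is R_th/(R_th + R_L); requiring this ≤ 0.0630 gives R_L ≥ R_th(1/0.0630 − 1) = 115.9 × 14.87 = 1.72 kΩ.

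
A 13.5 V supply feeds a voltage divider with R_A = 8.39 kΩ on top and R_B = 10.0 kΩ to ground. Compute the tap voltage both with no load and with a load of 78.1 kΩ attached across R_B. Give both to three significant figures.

Open-circuit: V = 13.5 × 10.0/(8.39 + 10.0) = 7.34 V.
With the load, R_B becomes R_B‖R_L = 8.865 kΩ, so V = 13.5 × 8.865/17.25 = 6.94 V.

Unloaded: 7.34 V; loaded: 6.94 V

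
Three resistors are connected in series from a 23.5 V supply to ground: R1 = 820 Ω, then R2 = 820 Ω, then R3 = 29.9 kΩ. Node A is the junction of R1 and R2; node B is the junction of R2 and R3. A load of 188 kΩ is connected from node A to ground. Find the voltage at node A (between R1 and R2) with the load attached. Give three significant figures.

V ≈ 22.8 V

Below node A the series string R2+R3 = 30720 Ω sits in parallel with the 188000 Ω load: 26410 Ω.
V_A = 23.5 × 26410/(820 + 26410) = 22.8 V.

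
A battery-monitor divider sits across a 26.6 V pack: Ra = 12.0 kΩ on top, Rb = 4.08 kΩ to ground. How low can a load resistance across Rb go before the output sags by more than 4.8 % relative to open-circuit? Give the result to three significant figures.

R_L(min) ≈ 60.4 kΩ

Output resistance R_th = Ra‖Rb = (12.0 × 4.08)/16.08 = 3.045 kΩ.
The fractional drop is R_th/(R_th + R_L); requiring this ≤ 0.0480 gives R_L ≥ R_th(1/0.0480 − 1) = 3.045 × 19.83 = 60.4 kΩ.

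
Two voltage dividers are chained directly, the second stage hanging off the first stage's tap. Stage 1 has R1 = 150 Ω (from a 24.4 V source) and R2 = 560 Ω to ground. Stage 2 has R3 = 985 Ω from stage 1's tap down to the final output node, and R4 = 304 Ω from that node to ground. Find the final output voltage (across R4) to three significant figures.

Stage 2 presents R3+R4 = 1289 Ω as a load on stage 1's tap.
Stage 1's lower leg becomes R2‖(R3+R4) = 390.4 Ω, so V_mid = 24.4 × 390.4/540.4 = 17.63 V.
Stage 2 is itself unloaded: V_out = V_mid × R4/(R3+R4) = 17.63 × 304/1289 = 4.16 V.

V_out ≈ 4.16 V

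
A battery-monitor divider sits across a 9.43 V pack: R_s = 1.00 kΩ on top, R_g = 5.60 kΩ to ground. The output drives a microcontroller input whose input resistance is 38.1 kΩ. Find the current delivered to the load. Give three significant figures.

I_L ≈ 0.205 mA

R_g‖R_L = 4.882 kΩ; V_out = 9.43 × 4.882/5.882 = 7.827 V.
I_L = V_out / R_L = 7.827 / 38.1 kΩ = 0.205 mA.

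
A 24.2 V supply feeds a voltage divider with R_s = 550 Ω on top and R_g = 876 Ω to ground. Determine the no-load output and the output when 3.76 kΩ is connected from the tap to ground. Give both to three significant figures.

Open-circuit: V = 24.2 × 876/(550 + 876) = 14.9 V.
With the load, R_g becomes R_g‖R_L = 710.5 Ω, so V = 24.2 × 710.5/1260 = 13.6 V.

Unloaded: 14.9 V; loaded: 13.6 V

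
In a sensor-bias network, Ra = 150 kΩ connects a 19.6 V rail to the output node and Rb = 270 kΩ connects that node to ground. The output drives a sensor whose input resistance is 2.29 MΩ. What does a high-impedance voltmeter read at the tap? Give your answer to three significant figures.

V_out ≈ 12.1 V

The load sits in parallel with Rb: Rb‖R_L = (270 × 2290) / (270 + 2290) = 241.5 kΩ.
V_out = 19.6 × 241.5 / (150 + 241.5) = 19.6 × 241.5/391.5 = 12.1 V.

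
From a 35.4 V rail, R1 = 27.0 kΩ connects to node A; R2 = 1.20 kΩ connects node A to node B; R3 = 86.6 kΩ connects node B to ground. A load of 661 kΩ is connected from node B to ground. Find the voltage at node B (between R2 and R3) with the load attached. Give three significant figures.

V ≈ 25.9 V

At node B, R3 is in parallel with the load: R3‖R_L = 76.57 kΩ.
Below node A the resistance is R2 + (R3‖R_L) = 77.77 kΩ, so V_A = 35.4 × 77.77/104.8 = 26.28 V.
Then V_B = V_A × (R3‖R_L)/(R2 + R3‖R_L) = 26.28 × 76.57/77.77 = 25.9 V.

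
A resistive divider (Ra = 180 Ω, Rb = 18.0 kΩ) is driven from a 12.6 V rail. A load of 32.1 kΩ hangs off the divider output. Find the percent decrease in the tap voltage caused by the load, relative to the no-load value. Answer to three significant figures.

The divider's output (Thévenin) resistance is Ra‖Rb = 178.2 Ω.
Fractional drop under load = R_th/(R_th + R_L) = 178.2 / (178.2 + 32100) = 0.005521.
So the output falls by 0.552 %.

0.552 %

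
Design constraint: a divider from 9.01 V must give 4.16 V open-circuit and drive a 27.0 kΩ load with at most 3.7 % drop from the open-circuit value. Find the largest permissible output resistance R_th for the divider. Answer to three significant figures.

Loading drop = R_th/(R_th + R_L) ≤ 0.0370, so R_th ≤ R_L · ε/(1−ε) = 27.0 kΩ × 0.0370/0.9630 = 1.04 kΩ.

R_th ≤ 1.04 kΩ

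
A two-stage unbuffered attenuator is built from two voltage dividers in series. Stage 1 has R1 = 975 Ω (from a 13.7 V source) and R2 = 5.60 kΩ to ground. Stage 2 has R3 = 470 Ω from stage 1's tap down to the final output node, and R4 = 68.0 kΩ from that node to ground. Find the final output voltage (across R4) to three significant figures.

Stage 2 presents R3+R4 = 68470 Ω as a load on stage 1's tap.
Stage 1's lower leg becomes R2‖(R3+R4) = 5177 Ω, so V_mid = 13.7 × 5177/6152 = 11.53 V.
Stage 2 is itself unloaded: V_out = V_mid × R4/(R3+R4) = 11.53 × 68000/68470 = 11.4 V.

V_out ≈ 11.4 V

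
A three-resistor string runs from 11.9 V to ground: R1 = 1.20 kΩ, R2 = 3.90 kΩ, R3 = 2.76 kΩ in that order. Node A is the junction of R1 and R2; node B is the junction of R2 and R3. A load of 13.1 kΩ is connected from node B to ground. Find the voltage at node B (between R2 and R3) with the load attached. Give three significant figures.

V ≈ 3.68 V

At node B, R3 is in parallel with the load: R3‖R_L = 2.280 kΩ.
Below node A the resistance is R2 + (R3‖R_L) = 6.180 kΩ, so V_A = 11.9 × 6.180/7.380 = 9.965 V.
Then V_B = V_A × (R3‖R_L)/(R2 + R3‖R_L) = 9.965 × 2.280/6.180 = 3.68 V.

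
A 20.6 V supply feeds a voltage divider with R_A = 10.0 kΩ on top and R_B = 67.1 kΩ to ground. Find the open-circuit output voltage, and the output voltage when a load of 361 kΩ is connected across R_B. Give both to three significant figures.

Open-circuit: V = 20.6 × 67.1/(10.0 + 67.1) = 17.9 V.
With the load, R_B becomes R_B‖R_L = 56.58 kΩ, so V = 20.6 × 56.58/66.58 = 17.5 V.

Unloaded: 17.9 V; loaded: 17.5 V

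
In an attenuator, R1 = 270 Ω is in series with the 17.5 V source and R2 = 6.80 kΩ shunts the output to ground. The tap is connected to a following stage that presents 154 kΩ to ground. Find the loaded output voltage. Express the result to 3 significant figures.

V_out ≈ 16.8 V

The load sits in parallel with R2: R2‖R_L = (6800 × 154000) / (6800 + 154000) = 6512 Ω.
V_out = 17.5 × 6512 / (270 + 6512) = 17.5 × 6512/6782 = 16.8 V.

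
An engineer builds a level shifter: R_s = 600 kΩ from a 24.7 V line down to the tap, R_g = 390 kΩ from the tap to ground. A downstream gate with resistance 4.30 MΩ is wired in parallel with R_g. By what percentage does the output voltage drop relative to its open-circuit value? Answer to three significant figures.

5.21 %

The divider's output (Thévenin) resistance is R_s‖R_g = 236.4 kΩ.
Fractional drop under load = R_th/(R_th + R_L) = 236.4 / (236.4 + 4300) = 0.05210.
So the output falls by 5.21 %.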